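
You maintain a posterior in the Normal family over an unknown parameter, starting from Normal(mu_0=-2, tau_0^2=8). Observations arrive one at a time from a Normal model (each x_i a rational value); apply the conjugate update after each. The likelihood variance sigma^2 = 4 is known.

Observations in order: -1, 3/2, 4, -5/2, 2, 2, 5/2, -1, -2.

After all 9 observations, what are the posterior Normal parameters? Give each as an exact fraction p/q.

mu_0=9/19, tau_0^2=8/19

obs 1: x=-1 → posterior Normal(-4/3, 8/3)
obs 2: x=3/2 → posterior Normal(-1/5, 8/5)
obs 3: x=4 → posterior Normal(1, 8/7)
obs 4: x=-5/2 → posterior Normal(2/9, 8/9)
obs 5: x=2 → posterior Normal(6/11, 8/11)
obs 6: x=2 → posterior Normal(10/13, 8/13)
obs 7: x=5/2 → posterior Normal(1, 8/15)
obs 8: x=-1 → posterior Normal(13/17, 8/17)
obs 9: x=-2 → posterior Normal(9/19, 8/19)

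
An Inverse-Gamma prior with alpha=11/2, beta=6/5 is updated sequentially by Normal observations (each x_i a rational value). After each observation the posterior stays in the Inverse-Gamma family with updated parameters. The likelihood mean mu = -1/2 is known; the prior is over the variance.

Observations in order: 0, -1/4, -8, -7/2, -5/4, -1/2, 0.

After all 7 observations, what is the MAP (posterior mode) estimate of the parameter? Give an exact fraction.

obs 1: x=0 → posterior Inverse-Gamma(6, 53/40)
obs 2: x=-1/4 → posterior Inverse-Gamma(13/2, 217/160)
obs 3: x=-8 → posterior Inverse-Gamma(7, 4717/160)
obs 4: x=-7/2 → posterior Inverse-Gamma(15/2, 5437/160)
obs 5: x=-5/4 → posterior Inverse-Gamma(8, 2741/80)
obs 6: x=-1/2 → posterior Inverse-Gamma(17/2, 2741/80)
obs 7: x=0 → posterior Inverse-Gamma(9, 2751/80)

2751/800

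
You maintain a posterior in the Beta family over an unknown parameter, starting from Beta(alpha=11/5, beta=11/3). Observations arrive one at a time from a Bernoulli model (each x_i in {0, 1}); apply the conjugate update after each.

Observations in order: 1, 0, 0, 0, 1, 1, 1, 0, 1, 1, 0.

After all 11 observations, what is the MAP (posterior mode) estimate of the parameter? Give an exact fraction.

108/223

obs 1: x=1 → posterior Beta(16/5, 11/3)
obs 2: x=0 → posterior Beta(16/5, 14/3)
obs 3: x=0 → posterior Beta(16/5, 17/3)
obs 4: x=0 → posterior Beta(16/5, 20/3)
obs 5: x=1 → posterior Beta(21/5, 20/3)
obs 6: x=1 → posterior Beta(26/5, 20/3)
obs 7: x=1 → posterior Beta(31/5, 20/3)
obs 8: x=0 → posterior Beta(31/5, 23/3)
obs 9: x=1 → posterior Beta(36/5, 23/3)
obs 10: x=1 → posterior Beta(41/5, 23/3)
obs 11: x=0 → posterior Beta(41/5, 26/3)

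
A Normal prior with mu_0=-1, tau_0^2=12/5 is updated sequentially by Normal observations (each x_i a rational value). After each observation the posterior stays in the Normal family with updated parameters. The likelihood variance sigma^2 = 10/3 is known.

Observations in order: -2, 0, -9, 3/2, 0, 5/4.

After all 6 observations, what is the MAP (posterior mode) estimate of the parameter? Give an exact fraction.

obs 1: x=-2 → posterior Normal(-61/43, 60/43)
obs 2: x=0 → posterior Normal(-1, 60/61)
obs 3: x=-9 → posterior Normal(-223/79, 60/79)
obs 4: x=3/2 → posterior Normal(-196/97, 60/97)
obs 5: x=0 → posterior Normal(-196/115, 12/23)
obs 6: x=5/4 → posterior Normal(-347/266, 60/133)

-347/266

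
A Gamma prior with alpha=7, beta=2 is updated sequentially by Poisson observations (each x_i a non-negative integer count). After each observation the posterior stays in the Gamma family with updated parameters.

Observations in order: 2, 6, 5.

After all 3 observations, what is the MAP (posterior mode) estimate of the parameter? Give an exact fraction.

19/5

obs 1: x=2 → posterior Gamma(9, 3)
obs 2: x=6 → posterior Gamma(15, 4)
obs 3: x=5 → posterior Gamma(20, 5)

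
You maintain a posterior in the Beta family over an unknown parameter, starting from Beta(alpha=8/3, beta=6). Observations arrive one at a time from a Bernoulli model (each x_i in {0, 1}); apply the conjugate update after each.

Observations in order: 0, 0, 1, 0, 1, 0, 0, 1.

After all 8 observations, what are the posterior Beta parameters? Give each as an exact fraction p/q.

obs 1: x=0 → posterior Beta(8/3, 7)
obs 2: x=0 → posterior Beta(8/3, 8)
obs 3: x=1 → posterior Beta(11/3, 8)
obs 4: x=0 → posterior Beta(11/3, 9)
obs 5: x=1 → posterior Beta(14/3, 9)
obs 6: x=0 → posterior Beta(14/3, 10)
obs 7: x=0 → posterior Beta(14/3, 11)
obs 8: x=1 → posterior Beta(17/3, 11)

alpha=17/3, beta=11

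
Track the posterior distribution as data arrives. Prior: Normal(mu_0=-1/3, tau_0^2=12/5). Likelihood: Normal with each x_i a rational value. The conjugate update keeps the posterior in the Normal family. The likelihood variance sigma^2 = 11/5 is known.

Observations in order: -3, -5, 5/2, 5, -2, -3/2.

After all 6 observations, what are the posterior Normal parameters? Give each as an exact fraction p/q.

obs 1: x=-3 → posterior Normal(-119/69, 132/115)
obs 2: x=-5 → posterior Normal(-299/105, 132/175)
obs 3: x=5/2 → posterior Normal(-209/141, 132/235)
obs 4: x=5 → posterior Normal(-29/177, 132/295)
obs 5: x=-2 → posterior Normal(-101/213, 132/355)
obs 6: x=-3/2 → posterior Normal(-155/249, 132/415)

mu_0=-155/249, tau_0^2=132/415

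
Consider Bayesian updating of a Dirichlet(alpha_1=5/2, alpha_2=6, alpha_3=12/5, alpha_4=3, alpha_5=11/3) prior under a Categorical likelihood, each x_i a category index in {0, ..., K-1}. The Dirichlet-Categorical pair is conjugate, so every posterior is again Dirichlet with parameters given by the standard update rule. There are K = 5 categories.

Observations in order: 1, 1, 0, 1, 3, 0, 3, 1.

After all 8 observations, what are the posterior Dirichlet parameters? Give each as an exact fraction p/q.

obs 1: x=1 → posterior Dirichlet(5/2, 7, 12/5, 3, 11/3)
obs 2: x=1 → posterior Dirichlet(5/2, 8, 12/5, 3, 11/3)
obs 3: x=0 → posterior Dirichlet(7/2, 8, 12/5, 3, 11/3)
obs 4: x=1 → posterior Dirichlet(7/2, 9, 12/5, 3, 11/3)
obs 5: x=3 → posterior Dirichlet(7/2, 9, 12/5, 4, 11/3)
obs 6: x=0 → posterior Dirichlet(9/2, 9, 12/5, 4, 11/3)
obs 7: x=3 → posterior Dirichlet(9/2, 9, 12/5, 5, 11/3)
obs 8: x=1 → posterior Dirichlet(9/2, 10, 12/5, 5, 11/3)

alpha_1=9/2, alpha_2=10, alpha_3=12/5, alpha_4=5, alpha_5=11/3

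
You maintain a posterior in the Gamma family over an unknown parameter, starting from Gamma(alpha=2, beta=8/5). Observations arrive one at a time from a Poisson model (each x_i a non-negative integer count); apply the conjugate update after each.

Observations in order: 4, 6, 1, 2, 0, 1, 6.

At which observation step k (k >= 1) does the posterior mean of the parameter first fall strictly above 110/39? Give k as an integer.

obs 1: x=4 → posterior Gamma(6, 13/5)
obs 2: x=6 → posterior Gamma(12, 18/5)
obs 3: x=1 → posterior Gamma(13, 23/5)
obs 4: x=2 → posterior Gamma(15, 28/5)
obs 5: x=0 → posterior Gamma(15, 33/5)
obs 6: x=1 → posterior Gamma(16, 38/5)
obs 7: x=6 → posterior Gamma(22, 43/5)

k = 2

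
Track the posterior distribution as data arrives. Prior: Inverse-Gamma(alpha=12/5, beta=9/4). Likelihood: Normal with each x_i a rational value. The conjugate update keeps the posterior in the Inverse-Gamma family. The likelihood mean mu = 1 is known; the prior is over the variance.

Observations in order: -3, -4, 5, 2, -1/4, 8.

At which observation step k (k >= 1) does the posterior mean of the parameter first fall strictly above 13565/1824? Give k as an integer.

k = 2

obs 1: x=-3 → posterior Inverse-Gamma(29/10, 41/4)
obs 2: x=-4 → posterior Inverse-Gamma(17/5, 91/4)
obs 3: x=5 → posterior Inverse-Gamma(39/10, 123/4)
obs 4: x=2 → posterior Inverse-Gamma(22/5, 125/4)
obs 5: x=-1/4 → posterior Inverse-Gamma(49/10, 1025/32)
obs 6: x=8 → posterior Inverse-Gamma(27/5, 1809/32)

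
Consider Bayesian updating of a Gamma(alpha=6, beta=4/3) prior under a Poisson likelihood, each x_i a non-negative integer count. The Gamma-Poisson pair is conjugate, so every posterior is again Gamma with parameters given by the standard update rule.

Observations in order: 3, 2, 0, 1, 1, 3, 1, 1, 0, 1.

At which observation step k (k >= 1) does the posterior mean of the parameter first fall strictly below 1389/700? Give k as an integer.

k = 8

obs 1: x=3 → posterior Gamma(9, 7/3)
obs 2: x=2 → posterior Gamma(11, 10/3)
obs 3: x=0 → posterior Gamma(11, 13/3)
obs 4: x=1 → posterior Gamma(12, 16/3)
obs 5: x=1 → posterior Gamma(13, 19/3)
obs 6: x=3 → posterior Gamma(16, 22/3)
obs 7: x=1 → posterior Gamma(17, 25/3)
obs 8: x=1 → posterior Gamma(18, 28/3)
obs 9: x=0 → posterior Gamma(18, 31/3)
obs 10: x=1 → posterior Gamma(19, 34/3)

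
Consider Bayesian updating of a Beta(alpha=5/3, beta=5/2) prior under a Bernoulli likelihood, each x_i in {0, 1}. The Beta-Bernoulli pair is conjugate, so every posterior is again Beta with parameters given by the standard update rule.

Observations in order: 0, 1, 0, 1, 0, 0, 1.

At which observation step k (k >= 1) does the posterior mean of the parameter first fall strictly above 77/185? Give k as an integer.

obs 1: x=0 → posterior Beta(5/3, 7/2)
obs 2: x=1 → posterior Beta(8/3, 7/2)
obs 3: x=0 → posterior Beta(8/3, 9/2)
obs 4: x=1 → posterior Beta(11/3, 9/2)
obs 5: x=0 → posterior Beta(11/3, 11/2)
obs 6: x=0 → posterior Beta(11/3, 13/2)
obs 7: x=1 → posterior Beta(14/3, 13/2)

k = 2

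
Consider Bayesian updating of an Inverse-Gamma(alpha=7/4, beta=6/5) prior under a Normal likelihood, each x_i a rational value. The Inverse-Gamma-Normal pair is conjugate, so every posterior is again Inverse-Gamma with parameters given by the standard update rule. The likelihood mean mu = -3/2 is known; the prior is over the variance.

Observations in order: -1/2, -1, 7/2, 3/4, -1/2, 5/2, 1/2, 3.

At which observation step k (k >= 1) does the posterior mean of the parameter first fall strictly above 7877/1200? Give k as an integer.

obs 1: x=-1/2 → posterior Inverse-Gamma(9/4, 17/10)
obs 2: x=-1 → posterior Inverse-Gamma(11/4, 73/40)
obs 3: x=7/2 → posterior Inverse-Gamma(13/4, 573/40)
obs 4: x=3/4 → posterior Inverse-Gamma(15/4, 2697/160)
obs 5: x=-1/2 → posterior Inverse-Gamma(17/4, 2777/160)
obs 6: x=5/2 → posterior Inverse-Gamma(19/4, 4057/160)
obs 7: x=1/2 → posterior Inverse-Gamma(21/4, 4377/160)
obs 8: x=3 → posterior Inverse-Gamma(23/4, 5997/160)

k = 6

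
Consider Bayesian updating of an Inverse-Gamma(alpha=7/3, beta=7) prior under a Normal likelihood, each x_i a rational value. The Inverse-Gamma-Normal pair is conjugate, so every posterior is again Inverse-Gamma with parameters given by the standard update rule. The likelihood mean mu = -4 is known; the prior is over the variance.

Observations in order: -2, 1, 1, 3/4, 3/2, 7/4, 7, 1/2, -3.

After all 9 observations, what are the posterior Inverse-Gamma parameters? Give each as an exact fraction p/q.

alpha=41/6, beta=2369/16

obs 1: x=-2 → posterior Inverse-Gamma(17/6, 9)
obs 2: x=1 → posterior Inverse-Gamma(10/3, 43/2)
obs 3: x=1 → posterior Inverse-Gamma(23/6, 34)
obs 4: x=3/4 → posterior Inverse-Gamma(13/3, 1449/32)
obs 5: x=3/2 → posterior Inverse-Gamma(29/6, 1933/32)
obs 6: x=7/4 → posterior Inverse-Gamma(16/3, 1231/16)
obs 7: x=7 → posterior Inverse-Gamma(35/6, 2199/16)
obs 8: x=1/2 → posterior Inverse-Gamma(19/3, 2361/16)
obs 9: x=-3 → posterior Inverse-Gamma(41/6, 2369/16)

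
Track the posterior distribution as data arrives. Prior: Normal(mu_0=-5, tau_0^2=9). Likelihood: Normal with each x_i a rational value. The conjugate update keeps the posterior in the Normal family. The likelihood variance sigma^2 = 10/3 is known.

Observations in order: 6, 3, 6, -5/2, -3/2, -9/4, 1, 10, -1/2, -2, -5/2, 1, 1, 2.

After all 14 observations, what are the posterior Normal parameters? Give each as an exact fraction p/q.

obs 1: x=6 → posterior Normal(112/37, 90/37)
obs 2: x=3 → posterior Normal(193/64, 45/32)
obs 3: x=6 → posterior Normal(355/91, 90/91)
obs 4: x=-5/2 → posterior Normal(575/236, 45/59)
obs 5: x=-3/2 → posterior Normal(247/145, 18/29)
obs 6: x=-9/4 → posterior Normal(745/688, 45/86)
obs 7: x=1 → posterior Normal(853/796, 90/199)
obs 8: x=10 → posterior Normal(1933/904, 45/113)
obs 9: x=-1/2 → posterior Normal(1879/1012, 90/253)
obs 10: x=-2 → posterior Normal(1663/1120, 9/28)
obs 11: x=-5/2 → posterior Normal(1393/1228, 90/307)
obs 12: x=1 → posterior Normal(1501/1336, 45/167)
obs 13: x=1 → posterior Normal(1609/1444, 90/361)
obs 14: x=2 → posterior Normal(1825/1552, 45/194)

mu_0=1825/1552, tau_0^2=45/194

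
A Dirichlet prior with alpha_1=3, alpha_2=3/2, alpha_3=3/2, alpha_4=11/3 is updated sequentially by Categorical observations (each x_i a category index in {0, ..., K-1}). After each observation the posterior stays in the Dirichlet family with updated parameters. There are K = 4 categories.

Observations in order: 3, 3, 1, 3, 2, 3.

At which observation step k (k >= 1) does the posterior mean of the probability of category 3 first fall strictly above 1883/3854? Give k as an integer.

obs 1: x=3 → posterior Dirichlet(3, 3/2, 3/2, 14/3)
obs 2: x=3 → posterior Dirichlet(3, 3/2, 3/2, 17/3)
obs 3: x=1 → posterior Dirichlet(3, 5/2, 3/2, 17/3)
obs 4: x=3 → posterior Dirichlet(3, 5/2, 3/2, 20/3)
obs 5: x=2 → posterior Dirichlet(3, 5/2, 5/2, 20/3)
obs 6: x=3 → posterior Dirichlet(3, 5/2, 5/2, 23/3)

k = 6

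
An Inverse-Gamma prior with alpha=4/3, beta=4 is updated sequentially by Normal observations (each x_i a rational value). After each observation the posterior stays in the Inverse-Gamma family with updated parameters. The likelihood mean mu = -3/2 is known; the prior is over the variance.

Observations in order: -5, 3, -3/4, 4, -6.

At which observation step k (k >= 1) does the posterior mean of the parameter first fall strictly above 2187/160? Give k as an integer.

obs 1: x=-5 → posterior Inverse-Gamma(11/6, 81/8)
obs 2: x=3 → posterior Inverse-Gamma(7/3, 81/4)
obs 3: x=-3/4 → posterior Inverse-Gamma(17/6, 657/32)
obs 4: x=4 → posterior Inverse-Gamma(10/3, 1141/32)
obs 5: x=-6 → posterior Inverse-Gamma(23/6, 1465/32)

k = 2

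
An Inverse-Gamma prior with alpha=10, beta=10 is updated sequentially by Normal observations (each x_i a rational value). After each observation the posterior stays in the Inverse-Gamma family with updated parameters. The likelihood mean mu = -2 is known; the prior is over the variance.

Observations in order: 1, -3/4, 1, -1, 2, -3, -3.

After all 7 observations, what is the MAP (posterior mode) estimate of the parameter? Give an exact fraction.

937/464

obs 1: x=1 → posterior Inverse-Gamma(21/2, 29/2)
obs 2: x=-3/4 → posterior Inverse-Gamma(11, 489/32)
obs 3: x=1 → posterior Inverse-Gamma(23/2, 633/32)
obs 4: x=-1 → posterior Inverse-Gamma(12, 649/32)
obs 5: x=2 → posterior Inverse-Gamma(25/2, 905/32)
obs 6: x=-3 → posterior Inverse-Gamma(13, 921/32)
obs 7: x=-3 → posterior Inverse-Gamma(27/2, 937/32)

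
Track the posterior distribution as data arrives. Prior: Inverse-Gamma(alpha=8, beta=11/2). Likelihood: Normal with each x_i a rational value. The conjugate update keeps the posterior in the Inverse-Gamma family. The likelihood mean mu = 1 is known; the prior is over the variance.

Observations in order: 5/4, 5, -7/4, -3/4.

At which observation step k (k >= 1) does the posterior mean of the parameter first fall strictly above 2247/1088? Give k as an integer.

obs 1: x=5/4 → posterior Inverse-Gamma(17/2, 177/32)
obs 2: x=5 → posterior Inverse-Gamma(9, 433/32)
obs 3: x=-7/4 → posterior Inverse-Gamma(19/2, 277/16)
obs 4: x=-3/4 → posterior Inverse-Gamma(10, 603/32)

k = 4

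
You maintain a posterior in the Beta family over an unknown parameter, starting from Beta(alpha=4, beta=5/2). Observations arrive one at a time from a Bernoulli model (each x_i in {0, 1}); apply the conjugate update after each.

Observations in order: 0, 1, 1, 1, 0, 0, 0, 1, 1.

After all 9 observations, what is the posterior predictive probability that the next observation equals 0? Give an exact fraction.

obs 1: x=0 → posterior Beta(4, 7/2)
obs 2: x=1 → posterior Beta(5, 7/2)
obs 3: x=1 → posterior Beta(6, 7/2)
obs 4: x=1 → posterior Beta(7, 7/2)
obs 5: x=0 → posterior Beta(7, 9/2)
obs 6: x=0 → posterior Beta(7, 11/2)
obs 7: x=0 → posterior Beta(7, 13/2)
obs 8: x=1 → posterior Beta(8, 13/2)
obs 9: x=1 → posterior Beta(9, 13/2)

13/31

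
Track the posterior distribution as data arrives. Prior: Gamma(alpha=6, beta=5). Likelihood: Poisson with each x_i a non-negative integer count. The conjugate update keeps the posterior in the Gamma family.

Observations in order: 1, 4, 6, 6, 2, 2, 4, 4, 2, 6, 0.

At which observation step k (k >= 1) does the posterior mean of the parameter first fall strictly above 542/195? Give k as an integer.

k = 10

obs 1: x=1 → posterior Gamma(7, 6)
obs 2: x=4 → posterior Gamma(11, 7)
obs 3: x=6 → posterior Gamma(17, 8)
obs 4: x=6 → posterior Gamma(23, 9)
obs 5: x=2 → posterior Gamma(25, 10)
obs 6: x=2 → posterior Gamma(27, 11)
obs 7: x=4 → posterior Gamma(31, 12)
obs 8: x=4 → posterior Gamma(35, 13)
obs 9: x=2 → posterior Gamma(37, 14)
obs 10: x=6 → posterior Gamma(43, 15)
obs 11: x=0 → posterior Gamma(43, 16)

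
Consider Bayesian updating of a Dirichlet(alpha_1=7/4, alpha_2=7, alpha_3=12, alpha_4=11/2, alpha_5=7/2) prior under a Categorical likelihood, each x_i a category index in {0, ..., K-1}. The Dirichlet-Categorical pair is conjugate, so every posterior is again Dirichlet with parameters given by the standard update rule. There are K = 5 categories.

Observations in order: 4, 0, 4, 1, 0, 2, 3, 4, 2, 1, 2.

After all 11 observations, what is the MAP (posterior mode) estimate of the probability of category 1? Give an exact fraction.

obs 1: x=4 → posterior Dirichlet(7/4, 7, 12, 11/2, 9/2)
obs 2: x=0 → posterior Dirichlet(11/4, 7, 12, 11/2, 9/2)
obs 3: x=4 → posterior Dirichlet(11/4, 7, 12, 11/2, 11/2)
obs 4: x=1 → posterior Dirichlet(11/4, 8, 12, 11/2, 11/2)
obs 5: x=0 → posterior Dirichlet(15/4, 8, 12, 11/2, 11/2)
obs 6: x=2 → posterior Dirichlet(15/4, 8, 13, 11/2, 11/2)
obs 7: x=3 → posterior Dirichlet(15/4, 8, 13, 13/2, 11/2)
obs 8: x=4 → posterior Dirichlet(15/4, 8, 13, 13/2, 13/2)
obs 9: x=2 → posterior Dirichlet(15/4, 8, 14, 13/2, 13/2)
obs 10: x=1 → posterior Dirichlet(15/4, 9, 14, 13/2, 13/2)
obs 11: x=2 → posterior Dirichlet(15/4, 9, 15, 13/2, 13/2)

32/143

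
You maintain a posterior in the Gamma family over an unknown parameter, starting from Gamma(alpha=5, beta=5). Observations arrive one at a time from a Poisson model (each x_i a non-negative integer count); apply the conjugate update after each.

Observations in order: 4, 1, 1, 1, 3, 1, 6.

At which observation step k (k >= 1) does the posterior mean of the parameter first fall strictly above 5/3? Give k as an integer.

obs 1: x=4 → posterior Gamma(9, 6)
obs 2: x=1 → posterior Gamma(10, 7)
obs 3: x=1 → posterior Gamma(11, 8)
obs 4: x=1 → posterior Gamma(12, 9)
obs 5: x=3 → posterior Gamma(15, 10)
obs 6: x=1 → posterior Gamma(16, 11)
obs 7: x=6 → posterior Gamma(22, 12)

k = 7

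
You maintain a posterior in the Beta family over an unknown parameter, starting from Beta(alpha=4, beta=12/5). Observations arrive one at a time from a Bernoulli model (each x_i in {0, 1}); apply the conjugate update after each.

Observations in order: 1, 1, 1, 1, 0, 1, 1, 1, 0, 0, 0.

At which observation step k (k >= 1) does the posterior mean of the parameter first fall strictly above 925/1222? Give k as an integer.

k = 4

obs 1: x=1 → posterior Beta(5, 12/5)
obs 2: x=1 → posterior Beta(6, 12/5)
obs 3: x=1 → posterior Beta(7, 12/5)
obs 4: x=1 → posterior Beta(8, 12/5)
obs 5: x=0 → posterior Beta(8, 17/5)
obs 6: x=1 → posterior Beta(9, 17/5)
obs 7: x=1 → posterior Beta(10, 17/5)
obs 8: x=1 → posterior Beta(11, 17/5)
obs 9: x=0 → posterior Beta(11, 22/5)
obs 10: x=0 → posterior Beta(11, 27/5)
obs 11: x=0 → posterior Beta(11, 32/5)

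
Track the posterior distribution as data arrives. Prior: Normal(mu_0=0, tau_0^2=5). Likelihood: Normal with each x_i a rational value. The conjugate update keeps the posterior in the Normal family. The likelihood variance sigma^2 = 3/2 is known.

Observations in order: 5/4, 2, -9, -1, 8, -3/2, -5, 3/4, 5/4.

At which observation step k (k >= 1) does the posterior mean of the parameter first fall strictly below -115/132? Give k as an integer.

k = 3

obs 1: x=5/4 → posterior Normal(25/26, 15/13)
obs 2: x=2 → posterior Normal(65/46, 15/23)
obs 3: x=-9 → posterior Normal(-115/66, 5/11)
obs 4: x=-1 → posterior Normal(-135/86, 15/43)
obs 5: x=8 → posterior Normal(25/106, 15/53)
obs 6: x=-3/2 → posterior Normal(-5/126, 5/21)
obs 7: x=-5 → posterior Normal(-105/146, 15/73)
obs 8: x=3/4 → posterior Normal(-45/83, 15/83)
obs 9: x=5/4 → posterior Normal(-65/186, 5/31)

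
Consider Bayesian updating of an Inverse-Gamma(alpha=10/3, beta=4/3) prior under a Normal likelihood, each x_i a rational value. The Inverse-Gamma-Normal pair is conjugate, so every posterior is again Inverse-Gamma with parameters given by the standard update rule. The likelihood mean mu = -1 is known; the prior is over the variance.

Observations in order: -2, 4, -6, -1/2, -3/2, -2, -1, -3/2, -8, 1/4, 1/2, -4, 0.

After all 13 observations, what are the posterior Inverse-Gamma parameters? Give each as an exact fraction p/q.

alpha=59/6, beta=5675/96

obs 1: x=-2 → posterior Inverse-Gamma(23/6, 11/6)
obs 2: x=4 → posterior Inverse-Gamma(13/3, 43/3)
obs 3: x=-6 → posterior Inverse-Gamma(29/6, 161/6)
obs 4: x=-1/2 → posterior Inverse-Gamma(16/3, 647/24)
obs 5: x=-3/2 → posterior Inverse-Gamma(35/6, 325/12)
obs 6: x=-2 → posterior Inverse-Gamma(19/3, 331/12)
obs 7: x=-1 → posterior Inverse-Gamma(41/6, 331/12)
obs 8: x=-3/2 → posterior Inverse-Gamma(22/3, 665/24)
obs 9: x=-8 → posterior Inverse-Gamma(47/6, 1253/24)
obs 10: x=1/4 → posterior Inverse-Gamma(25/3, 5087/96)
obs 11: x=1/2 → posterior Inverse-Gamma(53/6, 5195/96)
obs 12: x=-4 → posterior Inverse-Gamma(28/3, 5627/96)
obs 13: x=0 → posterior Inverse-Gamma(59/6, 5675/96)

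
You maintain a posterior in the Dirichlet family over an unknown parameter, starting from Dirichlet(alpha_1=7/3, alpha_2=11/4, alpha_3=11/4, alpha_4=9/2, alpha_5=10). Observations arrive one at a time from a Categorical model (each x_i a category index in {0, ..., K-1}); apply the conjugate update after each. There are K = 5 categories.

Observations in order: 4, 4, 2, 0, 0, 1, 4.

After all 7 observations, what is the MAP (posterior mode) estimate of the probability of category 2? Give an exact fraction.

33/292

obs 1: x=4 → posterior Dirichlet(7/3, 11/4, 11/4, 9/2, 11)
obs 2: x=4 → posterior Dirichlet(7/3, 11/4, 11/4, 9/2, 12)
obs 3: x=2 → posterior Dirichlet(7/3, 11/4, 15/4, 9/2, 12)
obs 4: x=0 → posterior Dirichlet(10/3, 11/4, 15/4, 9/2, 12)
obs 5: x=0 → posterior Dirichlet(13/3, 11/4, 15/4, 9/2, 12)
obs 6: x=1 → posterior Dirichlet(13/3, 15/4, 15/4, 9/2, 12)
obs 7: x=4 → posterior Dirichlet(13/3, 15/4, 15/4, 9/2, 13)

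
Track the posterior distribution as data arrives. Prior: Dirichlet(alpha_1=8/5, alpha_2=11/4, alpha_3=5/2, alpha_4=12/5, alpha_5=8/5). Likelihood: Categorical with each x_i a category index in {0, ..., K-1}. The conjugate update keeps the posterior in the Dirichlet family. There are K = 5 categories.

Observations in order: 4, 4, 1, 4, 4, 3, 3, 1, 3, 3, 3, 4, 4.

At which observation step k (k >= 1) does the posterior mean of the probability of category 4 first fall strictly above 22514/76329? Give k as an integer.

k = 4

obs 1: x=4 → posterior Dirichlet(8/5, 11/4, 5/2, 12/5, 13/5)
obs 2: x=4 → posterior Dirichlet(8/5, 11/4, 5/2, 12/5, 18/5)
obs 3: x=1 → posterior Dirichlet(8/5, 15/4, 5/2, 12/5, 18/5)
obs 4: x=4 → posterior Dirichlet(8/5, 15/4, 5/2, 12/5, 23/5)
obs 5: x=4 → posterior Dirichlet(8/5, 15/4, 5/2, 12/5, 28/5)
obs 6: x=3 → posterior Dirichlet(8/5, 15/4, 5/2, 17/5, 28/5)
obs 7: x=3 → posterior Dirichlet(8/5, 15/4, 5/2, 22/5, 28/5)
obs 8: x=1 → posterior Dirichlet(8/5, 19/4, 5/2, 22/5, 28/5)
obs 9: x=3 → posterior Dirichlet(8/5, 19/4, 5/2, 27/5, 28/5)
obs 10: x=3 → posterior Dirichlet(8/5, 19/4, 5/2, 32/5, 28/5)
obs 11: x=3 → posterior Dirichlet(8/5, 19/4, 5/2, 37/5, 28/5)
obs 12: x=4 → posterior Dirichlet(8/5, 19/4, 5/2, 37/5, 33/5)
obs 13: x=4 → posterior Dirichlet(8/5, 19/4, 5/2, 37/5, 38/5)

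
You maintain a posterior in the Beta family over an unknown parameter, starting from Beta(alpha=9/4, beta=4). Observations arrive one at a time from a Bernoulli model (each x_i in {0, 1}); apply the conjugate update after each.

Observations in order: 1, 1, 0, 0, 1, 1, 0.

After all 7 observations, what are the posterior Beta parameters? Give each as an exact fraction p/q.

alpha=25/4, beta=7

obs 1: x=1 → posterior Beta(13/4, 4)
obs 2: x=1 → posterior Beta(17/4, 4)
obs 3: x=0 → posterior Beta(17/4, 5)
obs 4: x=0 → posterior Beta(17/4, 6)
obs 5: x=1 → posterior Beta(21/4, 6)
obs 6: x=1 → posterior Beta(25/4, 6)
obs 7: x=0 → posterior Beta(25/4, 7)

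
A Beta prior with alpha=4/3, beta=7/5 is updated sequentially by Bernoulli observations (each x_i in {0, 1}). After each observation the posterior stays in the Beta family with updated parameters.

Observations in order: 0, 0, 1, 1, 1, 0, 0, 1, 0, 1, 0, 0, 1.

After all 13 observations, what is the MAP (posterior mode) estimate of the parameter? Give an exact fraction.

obs 1: x=0 → posterior Beta(4/3, 12/5)
obs 2: x=0 → posterior Beta(4/3, 17/5)
obs 3: x=1 → posterior Beta(7/3, 17/5)
obs 4: x=1 → posterior Beta(10/3, 17/5)
obs 5: x=1 → posterior Beta(13/3, 17/5)
obs 6: x=0 → posterior Beta(13/3, 22/5)
obs 7: x=0 → posterior Beta(13/3, 27/5)
obs 8: x=1 → posterior Beta(16/3, 27/5)
obs 9: x=0 → posterior Beta(16/3, 32/5)
obs 10: x=1 → posterior Beta(19/3, 32/5)
obs 11: x=0 → posterior Beta(19/3, 37/5)
obs 12: x=0 → posterior Beta(19/3, 42/5)
obs 13: x=1 → posterior Beta(22/3, 42/5)

95/206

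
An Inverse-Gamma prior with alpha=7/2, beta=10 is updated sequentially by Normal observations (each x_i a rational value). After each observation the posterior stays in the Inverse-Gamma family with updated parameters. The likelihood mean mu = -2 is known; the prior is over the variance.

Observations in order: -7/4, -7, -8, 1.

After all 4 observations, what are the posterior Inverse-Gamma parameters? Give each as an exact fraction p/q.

alpha=11/2, beta=1441/32

obs 1: x=-7/4 → posterior Inverse-Gamma(4, 321/32)
obs 2: x=-7 → posterior Inverse-Gamma(9/2, 721/32)
obs 3: x=-8 → posterior Inverse-Gamma(5, 1297/32)
obs 4: x=1 → posterior Inverse-Gamma(11/2, 1441/32)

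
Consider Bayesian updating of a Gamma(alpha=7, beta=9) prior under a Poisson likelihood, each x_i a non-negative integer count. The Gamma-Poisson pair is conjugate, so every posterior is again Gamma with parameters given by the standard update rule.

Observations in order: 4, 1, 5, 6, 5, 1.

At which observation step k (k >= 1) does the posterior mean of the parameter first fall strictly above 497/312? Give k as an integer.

obs 1: x=4 → posterior Gamma(11, 10)
obs 2: x=1 → posterior Gamma(12, 11)
obs 3: x=5 → posterior Gamma(17, 12)
obs 4: x=6 → posterior Gamma(23, 13)
obs 5: x=5 → posterior Gamma(28, 14)
obs 6: x=1 → posterior Gamma(29, 15)

k = 4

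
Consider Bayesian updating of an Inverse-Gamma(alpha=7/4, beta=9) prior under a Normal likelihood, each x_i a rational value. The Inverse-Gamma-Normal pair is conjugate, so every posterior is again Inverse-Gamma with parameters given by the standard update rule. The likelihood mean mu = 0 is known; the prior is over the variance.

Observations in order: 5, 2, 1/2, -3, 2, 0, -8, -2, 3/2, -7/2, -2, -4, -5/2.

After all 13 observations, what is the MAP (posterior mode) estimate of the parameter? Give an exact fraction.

obs 1: x=5 → posterior Inverse-Gamma(9/4, 43/2)
obs 2: x=2 → posterior Inverse-Gamma(11/4, 47/2)
obs 3: x=1/2 → posterior Inverse-Gamma(13/4, 189/8)
obs 4: x=-3 → posterior Inverse-Gamma(15/4, 225/8)
obs 5: x=2 → posterior Inverse-Gamma(17/4, 241/8)
obs 6: x=0 → posterior Inverse-Gamma(19/4, 241/8)
obs 7: x=-8 → posterior Inverse-Gamma(21/4, 497/8)
obs 8: x=-2 → posterior Inverse-Gamma(23/4, 513/8)
obs 9: x=3/2 → posterior Inverse-Gamma(25/4, 261/4)
obs 10: x=-7/2 → posterior Inverse-Gamma(27/4, 571/8)
obs 11: x=-2 → posterior Inverse-Gamma(29/4, 587/8)
obs 12: x=-4 → posterior Inverse-Gamma(31/4, 651/8)
obs 13: x=-5/2 → posterior Inverse-Gamma(33/4, 169/2)

338/37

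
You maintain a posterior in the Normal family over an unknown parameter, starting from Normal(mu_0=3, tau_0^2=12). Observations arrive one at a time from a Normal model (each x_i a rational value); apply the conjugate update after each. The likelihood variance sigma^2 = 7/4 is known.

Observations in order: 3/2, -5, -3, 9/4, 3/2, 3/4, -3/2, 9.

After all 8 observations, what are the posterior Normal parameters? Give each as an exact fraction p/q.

obs 1: x=3/2 → posterior Normal(93/55, 84/55)
obs 2: x=-5 → posterior Normal(-147/103, 84/103)
obs 3: x=-3 → posterior Normal(-291/151, 84/151)
obs 4: x=9/4 → posterior Normal(-183/199, 84/199)
obs 5: x=3/2 → posterior Normal(-111/247, 84/247)
obs 6: x=3/4 → posterior Normal(-15/59, 84/295)
obs 7: x=-3/2 → posterior Normal(-3/7, 12/49)
obs 8: x=9 → posterior Normal(285/391, 84/391)

mu_0=285/391, tau_0^2=84/391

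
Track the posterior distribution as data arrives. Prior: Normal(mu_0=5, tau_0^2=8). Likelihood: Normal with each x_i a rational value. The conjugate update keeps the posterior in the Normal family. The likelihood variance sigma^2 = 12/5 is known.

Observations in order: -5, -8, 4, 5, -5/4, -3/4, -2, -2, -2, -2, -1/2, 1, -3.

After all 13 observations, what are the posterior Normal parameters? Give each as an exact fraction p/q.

mu_0=-150/133, tau_0^2=24/133

obs 1: x=-5 → posterior Normal(-35/13, 24/13)
obs 2: x=-8 → posterior Normal(-5, 24/23)
obs 3: x=4 → posterior Normal(-25/11, 8/11)
obs 4: x=5 → posterior Normal(-25/43, 24/43)
obs 5: x=-5/4 → posterior Normal(-75/106, 24/53)
obs 6: x=-3/4 → posterior Normal(-5/7, 8/21)
obs 7: x=-2 → posterior Normal(-65/73, 24/73)
obs 8: x=-2 → posterior Normal(-85/83, 24/83)
obs 9: x=-2 → posterior Normal(-35/31, 8/31)
obs 10: x=-2 → posterior Normal(-125/103, 24/103)
obs 11: x=-1/2 → posterior Normal(-130/113, 24/113)
obs 12: x=1 → posterior Normal(-40/41, 8/41)
obs 13: x=-3 → posterior Normal(-150/133, 24/133)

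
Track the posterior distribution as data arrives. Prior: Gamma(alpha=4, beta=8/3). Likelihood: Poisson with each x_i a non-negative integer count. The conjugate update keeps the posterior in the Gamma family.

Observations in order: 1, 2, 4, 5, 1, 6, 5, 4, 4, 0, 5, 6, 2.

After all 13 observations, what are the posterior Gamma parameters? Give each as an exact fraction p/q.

alpha=49, beta=47/3

obs 1: x=1 → posterior Gamma(5, 11/3)
obs 2: x=2 → posterior Gamma(7, 14/3)
obs 3: x=4 → posterior Gamma(11, 17/3)
obs 4: x=5 → posterior Gamma(16, 20/3)
obs 5: x=1 → posterior Gamma(17, 23/3)
obs 6: x=6 → posterior Gamma(23, 26/3)
obs 7: x=5 → posterior Gamma(28, 29/3)
obs 8: x=4 → posterior Gamma(32, 32/3)
obs 9: x=4 → posterior Gamma(36, 35/3)
obs 10: x=0 → posterior Gamma(36, 38/3)
obs 11: x=5 → posterior Gamma(41, 41/3)
obs 12: x=6 → posterior Gamma(47, 44/3)
obs 13: x=2 → posterior Gamma(49, 47/3)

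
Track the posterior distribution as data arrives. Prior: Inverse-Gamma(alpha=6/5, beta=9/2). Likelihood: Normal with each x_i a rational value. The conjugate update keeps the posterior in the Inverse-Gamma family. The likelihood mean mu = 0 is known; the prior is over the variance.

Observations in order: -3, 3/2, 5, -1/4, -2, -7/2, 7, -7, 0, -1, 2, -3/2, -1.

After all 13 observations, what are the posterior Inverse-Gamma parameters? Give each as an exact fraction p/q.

alpha=77/10, beta=2685/32

obs 1: x=-3 → posterior Inverse-Gamma(17/10, 9)
obs 2: x=3/2 → posterior Inverse-Gamma(11/5, 81/8)
obs 3: x=5 → posterior Inverse-Gamma(27/10, 181/8)
obs 4: x=-1/4 → posterior Inverse-Gamma(16/5, 725/32)
obs 5: x=-2 → posterior Inverse-Gamma(37/10, 789/32)
obs 6: x=-7/2 → posterior Inverse-Gamma(21/5, 985/32)
obs 7: x=7 → posterior Inverse-Gamma(47/10, 1769/32)
obs 8: x=-7 → posterior Inverse-Gamma(26/5, 2553/32)
obs 9: x=0 → posterior Inverse-Gamma(57/10, 2553/32)
obs 10: x=-1 → posterior Inverse-Gamma(31/5, 2569/32)
obs 11: x=2 → posterior Inverse-Gamma(67/10, 2633/32)
obs 12: x=-3/2 → posterior Inverse-Gamma(36/5, 2669/32)
obs 13: x=-1 → posterior Inverse-Gamma(77/10, 2685/32)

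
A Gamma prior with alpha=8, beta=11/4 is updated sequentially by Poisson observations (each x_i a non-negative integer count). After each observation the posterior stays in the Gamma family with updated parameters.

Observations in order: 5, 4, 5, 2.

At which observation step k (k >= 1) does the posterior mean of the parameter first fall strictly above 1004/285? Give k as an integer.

obs 1: x=5 → posterior Gamma(13, 15/4)
obs 2: x=4 → posterior Gamma(17, 19/4)
obs 3: x=5 → posterior Gamma(22, 23/4)
obs 4: x=2 → posterior Gamma(24, 27/4)

k = 2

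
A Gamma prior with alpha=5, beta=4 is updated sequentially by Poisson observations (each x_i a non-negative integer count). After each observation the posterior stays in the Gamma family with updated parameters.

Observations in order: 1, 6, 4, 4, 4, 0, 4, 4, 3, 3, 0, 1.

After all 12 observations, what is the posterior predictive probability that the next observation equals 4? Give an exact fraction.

10224117391652997727158652707870847399380533095956480/81152820641272625991922463475488672334362661535406513

obs 1: x=1 → posterior Gamma(6, 5)
obs 2: x=6 → posterior Gamma(12, 6)
obs 3: x=4 → posterior Gamma(16, 7)
obs 4: x=4 → posterior Gamma(20, 8)
obs 5: x=4 → posterior Gamma(24, 9)
obs 6: x=0 → posterior Gamma(24, 10)
obs 7: x=4 → posterior Gamma(28, 11)
obs 8: x=4 → posterior Gamma(32, 12)
obs 9: x=3 → posterior Gamma(35, 13)
obs 10: x=3 → posterior Gamma(38, 14)
obs 11: x=0 → posterior Gamma(38, 15)
obs 12: x=1 → posterior Gamma(39, 16)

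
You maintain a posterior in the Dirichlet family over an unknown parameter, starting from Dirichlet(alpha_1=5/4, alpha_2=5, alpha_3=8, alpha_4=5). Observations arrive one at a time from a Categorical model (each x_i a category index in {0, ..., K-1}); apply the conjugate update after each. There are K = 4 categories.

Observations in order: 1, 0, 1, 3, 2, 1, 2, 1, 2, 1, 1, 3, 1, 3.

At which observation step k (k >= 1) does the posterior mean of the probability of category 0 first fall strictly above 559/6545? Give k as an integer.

obs 1: x=1 → posterior Dirichlet(5/4, 6, 8, 5)
obs 2: x=0 → posterior Dirichlet(9/4, 6, 8, 5)
obs 3: x=1 → posterior Dirichlet(9/4, 7, 8, 5)
obs 4: x=3 → posterior Dirichlet(9/4, 7, 8, 6)
obs 5: x=2 → posterior Dirichlet(9/4, 7, 9, 6)
obs 6: x=1 → posterior Dirichlet(9/4, 8, 9, 6)
obs 7: x=2 → posterior Dirichlet(9/4, 8, 10, 6)
obs 8: x=1 → posterior Dirichlet(9/4, 9, 10, 6)
obs 9: x=2 → posterior Dirichlet(9/4, 9, 11, 6)
obs 10: x=1 → posterior Dirichlet(9/4, 10, 11, 6)
obs 11: x=1 → posterior Dirichlet(9/4, 11, 11, 6)
obs 12: x=3 → posterior Dirichlet(9/4, 11, 11, 7)
obs 13: x=1 → posterior Dirichlet(9/4, 12, 11, 7)
obs 14: x=3 → posterior Dirichlet(9/4, 12, 11, 8)

k = 2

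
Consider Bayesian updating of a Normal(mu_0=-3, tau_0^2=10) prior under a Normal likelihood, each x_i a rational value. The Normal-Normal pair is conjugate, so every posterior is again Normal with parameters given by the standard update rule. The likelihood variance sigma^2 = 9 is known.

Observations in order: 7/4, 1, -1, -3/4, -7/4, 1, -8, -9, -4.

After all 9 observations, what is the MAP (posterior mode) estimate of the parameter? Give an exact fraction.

obs 1: x=7/4 → posterior Normal(-1/2, 90/19)
obs 2: x=1 → posterior Normal(1/58, 90/29)
obs 3: x=-1 → posterior Normal(-19/78, 30/13)
obs 4: x=-3/4 → posterior Normal(-17/49, 90/49)
obs 5: x=-7/4 → posterior Normal(-69/118, 90/59)
obs 6: x=1 → posterior Normal(-49/138, 30/23)
obs 7: x=-8 → posterior Normal(-209/158, 90/79)
obs 8: x=-9 → posterior Normal(-389/178, 90/89)
obs 9: x=-4 → posterior Normal(-469/198, 10/11)

-469/198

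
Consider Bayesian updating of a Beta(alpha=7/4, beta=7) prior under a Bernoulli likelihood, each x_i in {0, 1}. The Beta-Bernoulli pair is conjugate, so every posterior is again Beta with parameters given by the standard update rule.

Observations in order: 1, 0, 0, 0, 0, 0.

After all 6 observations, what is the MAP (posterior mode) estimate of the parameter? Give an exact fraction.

7/51

obs 1: x=1 → posterior Beta(11/4, 7)
obs 2: x=0 → posterior Beta(11/4, 8)
obs 3: x=0 → posterior Beta(11/4, 9)
obs 4: x=0 → posterior Beta(11/4, 10)
obs 5: x=0 → posterior Beta(11/4, 11)
obs 6: x=0 → posterior Beta(11/4, 12)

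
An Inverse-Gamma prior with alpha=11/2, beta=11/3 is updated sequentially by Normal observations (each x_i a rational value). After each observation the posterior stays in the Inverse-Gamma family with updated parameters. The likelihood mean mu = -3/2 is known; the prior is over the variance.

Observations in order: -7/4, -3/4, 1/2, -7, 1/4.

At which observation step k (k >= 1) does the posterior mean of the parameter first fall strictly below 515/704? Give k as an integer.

k = 2

obs 1: x=-7/4 → posterior Inverse-Gamma(6, 355/96)
obs 2: x=-3/4 → posterior Inverse-Gamma(13/2, 191/48)
obs 3: x=1/2 → posterior Inverse-Gamma(7, 287/48)
obs 4: x=-7 → posterior Inverse-Gamma(15/2, 1013/48)
obs 5: x=1/4 → posterior Inverse-Gamma(8, 2173/96)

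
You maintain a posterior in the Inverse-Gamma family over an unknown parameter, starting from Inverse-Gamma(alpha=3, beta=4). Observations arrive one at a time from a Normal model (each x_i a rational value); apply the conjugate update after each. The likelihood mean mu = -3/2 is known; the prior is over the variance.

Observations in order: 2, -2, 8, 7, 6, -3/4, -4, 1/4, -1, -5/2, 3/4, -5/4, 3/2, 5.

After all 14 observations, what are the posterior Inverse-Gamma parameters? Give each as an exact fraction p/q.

obs 1: x=2 → posterior Inverse-Gamma(7/2, 81/8)
obs 2: x=-2 → posterior Inverse-Gamma(4, 41/4)
obs 3: x=8 → posterior Inverse-Gamma(9/2, 443/8)
obs 4: x=7 → posterior Inverse-Gamma(5, 183/2)
obs 5: x=6 → posterior Inverse-Gamma(11/2, 957/8)
obs 6: x=-3/4 → posterior Inverse-Gamma(6, 3837/32)
obs 7: x=-4 → posterior Inverse-Gamma(13/2, 3937/32)
obs 8: x=1/4 → posterior Inverse-Gamma(7, 1993/16)
obs 9: x=-1 → posterior Inverse-Gamma(15/2, 1995/16)
obs 10: x=-5/2 → posterior Inverse-Gamma(8, 2003/16)
obs 11: x=3/4 → posterior Inverse-Gamma(17/2, 4087/32)
obs 12: x=-5/4 → posterior Inverse-Gamma(9, 511/4)
obs 13: x=3/2 → posterior Inverse-Gamma(19/2, 529/4)
obs 14: x=5 → posterior Inverse-Gamma(10, 1227/8)

alpha=10, beta=1227/8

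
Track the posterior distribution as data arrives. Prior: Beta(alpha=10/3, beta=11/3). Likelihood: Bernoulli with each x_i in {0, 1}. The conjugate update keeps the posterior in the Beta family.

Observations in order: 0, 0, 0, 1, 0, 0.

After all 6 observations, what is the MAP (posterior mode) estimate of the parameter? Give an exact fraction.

10/33

obs 1: x=0 → posterior Beta(10/3, 14/3)
obs 2: x=0 → posterior Beta(10/3, 17/3)
obs 3: x=0 → posterior Beta(10/3, 20/3)
obs 4: x=1 → posterior Beta(13/3, 20/3)
obs 5: x=0 → posterior Beta(13/3, 23/3)
obs 6: x=0 → posterior Beta(13/3, 26/3)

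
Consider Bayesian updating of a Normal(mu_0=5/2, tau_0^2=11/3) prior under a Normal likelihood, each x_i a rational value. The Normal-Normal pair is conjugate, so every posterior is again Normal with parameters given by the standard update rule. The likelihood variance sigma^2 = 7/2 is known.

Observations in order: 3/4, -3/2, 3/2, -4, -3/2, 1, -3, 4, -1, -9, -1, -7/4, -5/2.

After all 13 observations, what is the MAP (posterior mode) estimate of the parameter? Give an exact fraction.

obs 1: x=3/4 → posterior Normal(69/43, 77/43)
obs 2: x=-3/2 → posterior Normal(36/65, 77/65)
obs 3: x=3/2 → posterior Normal(23/29, 77/87)
obs 4: x=-4 → posterior Normal(-19/109, 77/109)
obs 5: x=-3/2 → posterior Normal(-52/131, 77/131)
obs 6: x=1 → posterior Normal(-10/51, 77/153)
obs 7: x=-3 → posterior Normal(-96/175, 11/25)
obs 8: x=4 → posterior Normal(-8/197, 77/197)
obs 9: x=-1 → posterior Normal(-10/73, 77/219)
obs 10: x=-9 → posterior Normal(-228/241, 77/241)
obs 11: x=-1 → posterior Normal(-250/263, 77/263)
obs 12: x=-7/4 → posterior Normal(-577/570, 77/285)
obs 13: x=-5/2 → posterior Normal(-687/614, 77/307)

-687/614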